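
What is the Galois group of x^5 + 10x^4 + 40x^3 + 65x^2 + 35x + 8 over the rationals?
F_20 (also written F20)

The polynomial f is an irreducible quintic over Q, so G = Gal(f/Q) is a transitive subgroup of S_5: one of C_5 (5T1, order 5), D_5 (5T2, order 10), F_20 (5T3, order 20), A_5 (5T4, order 60) or S_5 (5T5, order 120). The discriminant of f is 158203125, which is not a perfect square, so G is not contained in A_5. The transitive groups of degree 5 not contained in A_5 are: F_20 (5T3, order 20), S_5 (5T5, order 120). By Dedekind's theorem, for a prime p not dividing disc(f) the degrees of the irreducible factors of f mod p form the cycle type of an element of G. Factoring f modulo the 18 such primes p <= 71 (skipping 3, 5, which divide the discriminant), each new pattern first appears at: mod 2: f = (x)(x^4 + x + 1), pattern 4+1; mod 11: f = (x^5 + 10x^4 + 7x^3 + 10x^2 + 2x + 8), pattern 5; mod 19: f = (x + 16)(x^2 + 15x + 8)(x^2 + 17x + 6), pattern 2+2+1; mod 41: f = (x + 11)(x + 14)(x + 17)(x + 20)(x + 30), pattern 1+1+1+1+1. No other pattern occurs in this range, so the set of observed cycle types is {4+1, 5, 2+2+1, 1+1+1+1+1}. The candidates containing elements of all these cycle types are F_20 (5T3) of order 20, S_5 (5T5) of order 120; the others are excluded. The observed types are precisely the cycle types that occur in F_20 (5T3). Each of the other remaining candidates has further cycle types, and by the Chebotarev density theorem the matching factorization patterns would occur for a proportion of primes equal to their share of the group: S_5 (5T5) additionally contains elements of type 3+2, 3+1+1, 2+1+1+1 (50 of its 120 elements, about 42% of primes). None of the 18 primes tested shows any such pattern (for each of these groups the chance of that is below 10^-4), which rules them out. Hence G = F_20 (5T3), of order 20.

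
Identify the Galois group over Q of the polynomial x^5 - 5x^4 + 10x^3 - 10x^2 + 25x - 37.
A_5, the alternating group on 5 letters

The polynomial f is an irreducible quintic over Q, so G = Gal(f/Q) is a transitive subgroup of S_5: one of C_5 (5T1, order 5), D_5 (5T2, order 10), F_20 (5T3, order 20), A_5 (5T4, order 60) or S_5 (5T5, order 120). The discriminant of f is 1024000000 = 32000^2, a perfect square, so G is contained in A_5. The transitive groups of degree 5 contained in A_5 are: C_5 (5T1, order 5), D_5 (5T2, order 10), A_5 (5T4, order 60). By Dedekind's theorem, for a prime p not dividing disc(f) the degrees of the irreducible factors of f mod p form the cycle type of an element of G. Factoring f modulo the 2 such primes p <= 7 (skipping 2, 5, which divide the discriminant), each new pattern first appears at: mod 3: f = (x^5 + x^4 + x^3 + 2x^2 + x + 2), pattern 5; mod 7: f = (x + 3)(x + 4)(x^3 + 2x^2 + 5x + 1), pattern 3+1+1. No other pattern occurs in this range, so the set of observed cycle types is {5, 3+1+1}. Among the candidates above, the only group containing elements of all these cycle types is A_5 (5T4) — each of C_5 (5T1), D_5 (5T2) lacks at least one of them. Hence G = A_5 (5T4), of order 60.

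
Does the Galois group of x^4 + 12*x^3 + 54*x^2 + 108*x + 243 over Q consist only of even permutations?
No

The polynomial is irreducible of degree 4 over Q. Its discriminant is 1088391168, which is not a perfect square. A Galois group lies in the alternating group exactly when the discriminant is a square in Q, so the Galois group (D_4) is not contained in A_4.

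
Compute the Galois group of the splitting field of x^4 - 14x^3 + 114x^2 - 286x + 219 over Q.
A_4 (order 12)

The polynomial is an irreducible quartic over Q and its discriminant is 295564864 = 17192^2, a perfect square, so the Galois group is contained in A_4. The resolvent cubic y^3 - 114*y^2 + 3128*y - 24856 is irreducible over Q. An irreducible resolvent with square discriminant gives A_4.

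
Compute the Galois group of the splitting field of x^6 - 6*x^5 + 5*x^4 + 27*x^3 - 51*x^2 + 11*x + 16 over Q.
PSL(2,5) (order 60)

The polynomial f is an irreducible sextic over Q, so G = Gal(f/Q) is one of the 16 transitive subgroups 6T1, ..., 6T16 of S_6. The discriminant of f is 30991489 = 5567^2, a perfect square, so G is contained in A_6. The transitive groups of degree 6 contained in A_6 are: A_4 (6T4, order 12), S_4 (6T7, order 24), (C_3 x C_3) : C_4 (6T10, order 36), PSL(2,5) (6T12, order 60), A_6 (6T15, order 360). By Dedekind's theorem, for a prime p not dividing disc(f) the degrees of the irreducible factors of f mod p form the cycle type of an element of G. Factoring f modulo the 21 such primes p <= 79 (skipping 19, which divides the discriminant), each new pattern first appears at: mod 2: f = (x)(x^5 + x^3 + x^2 + x + 1), pattern 5+1; mod 7: f = (x^3 + 2x^2 + 4x + 5)(x^3 + 6x^2 + 3x + 6), pattern 3+3; mod 61: f = (x + 1)(x + 23)(x^2 + 44x + 55)(x^2 + 48x + 60), pattern 2+2+1+1. No other pattern occurs in this range, so the set of observed cycle types is {5+1, 3+3, 2+2+1+1}. The candidates containing elements of all these cycle types are PSL(2,5) (6T12) of order 60, A_6 (6T15) of order 360; the others are excluded. The observed types are precisely the cycle types that occur in PSL(2,5) (6T12) (apart from the identity). Each of the other remaining candidates has further cycle types, and by the Chebotarev density theorem the matching factorization patterns would occur for a proportion of primes equal to their share of the group: A_6 (6T15) additionally contains elements of type 4+2, 3+1+1+1 (130 of its 360 elements, about 36% of primes). None of the 21 primes tested shows any such pattern (for each of these groups the chance of that is below 10^-4), which rules them out. Hence G = PSL(2,5) (6T12), of order 60.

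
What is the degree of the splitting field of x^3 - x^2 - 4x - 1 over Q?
The degree of the splitting field over Q equals the order of the Galois group, so first determine the group. The polynomial is an irreducible cubic over Q and its discriminant is 169 = 13^2, a perfect square. For an irreducible cubic, a square discriminant forces the Galois group to be A_3, the cyclic group of order 3. The Galois group C_3 (3T1) has order 3, so the splitting field has degree 3 over Q.

3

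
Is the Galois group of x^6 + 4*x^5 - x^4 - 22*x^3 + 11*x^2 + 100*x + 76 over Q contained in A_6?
The polynomial is irreducible of degree 6 over Q. Its discriminant is 90962560000 = 301600^2, a perfect square. A Galois group lies in the alternating group exactly when the discriminant is a square in Q, so the Galois group ((C_3 x C_3) : C_4) is contained in A_6.

Yes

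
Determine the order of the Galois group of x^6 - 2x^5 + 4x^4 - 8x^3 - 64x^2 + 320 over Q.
The degree of the splitting field over Q equals the order of the Galois group, so first determine the group. The polynomial f is an irreducible sextic over Q, so G = Gal(f/Q) is one of the 16 transitive subgroups 6T1, ..., 6T16 of S_6. The discriminant of f is 564385546240000 = 23756800^2, a perfect square, so G is contained in A_6. The transitive groups of degree 6 contained in A_6 are: A_4 (6T4, order 12), S_4 (6T7, order 24), (C_3 x C_3) : C_4 (6T10, order 36), PSL(2,5) (6T12, order 60), A_6 (6T15, order 360). By Dedekind's theorem, for a prime p not dividing disc(f) the degrees of the irreducible factors of f mod p form the cycle type of an element of G. Factoring f modulo the 19 such primes p <= 79 (skipping 2, 5, 29, which divide the discriminant), each new pattern first appears at: mod 3: f = (x^2 + 1)(x^4 + x^3 + 2), pattern 4+2; mod 11: f = (x^3 + 3x^2 + 10x + 7)(x^3 + 6x^2 + 9x + 8), pattern 3+3; mod 19: f = (x + 14)(x + 16)(x^2 + 11x + 1)(x^2 + 14x + 15), pattern 2+2+1+1; mod 61: f = (x + 5)(x + 38)(x + 52)(x^3 + 25x^2 + 22x + 23), pattern 3+1+1+1. No other pattern occurs in this range, so the set of observed cycle types is {4+2, 3+3, 2+2+1+1, 3+1+1+1}. The candidates containing elements of all these cycle types are (C_3 x C_3) : C_4 (6T10) of order 36, A_6 (6T15) of order 360; the others are excluded. The observed types are precisely the cycle types that occur in (C_3 x C_3) : C_4 (6T10) (apart from the identity). Each of the other remaining candidates has further cycle types, and by the Chebotarev density theorem the matching factorization patterns would occur for a proportion of primes equal to their share of the group: A_6 (6T15) additionally contains elements of type 5+1 (144 of its 360 elements, about 40% of primes). None of the 19 primes tested shows any such pattern (for each of these groups the chance of that is below 10^-4), which rules them out. Hence G = (C_3 x C_3) : C_4 (6T10), of order 36. The Galois group (C_3 x C_3) : C_4 (6T10) has order 36, so the splitting field has degree 36 over Q.

36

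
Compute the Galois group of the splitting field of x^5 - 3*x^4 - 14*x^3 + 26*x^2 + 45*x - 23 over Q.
The polynomial f is an irreducible quintic over Q, so G = Gal(f/Q) is a transitive subgroup of S_5: one of C_5 (5T1, order 5), D_5 (5T2, order 10), F_20 (5T3, order 20), A_5 (5T4, order 60) or S_5 (5T5, order 120). The discriminant of f is 15352201216 = 123904^2, a perfect square, so G is contained in A_5. The transitive groups of degree 5 contained in A_5 are: C_5 (5T1, order 5), D_5 (5T2, order 10), A_5 (5T4, order 60). By Dedekind's theorem, for a prime p not dividing disc(f) the degrees of the irreducible factors of f mod p form the cycle type of an element of G. Factoring f modulo the 14 such primes p <= 53 (skipping 2, 11, which divide the discriminant), each new pattern first appears at: mod 3: f = (x^5 + x^3 + 2x^2 + 1), pattern 5; mod 23: f = (x)(x + 2)(x + 10)(x + 14)(x + 17), pattern 1+1+1+1+1. No other pattern occurs in this range, so the set of observed cycle types is {5, 1+1+1+1+1}. The candidates containing elements of all these cycle types are C_5 (5T1) of order 5, D_5 (5T2) of order 10, A_5 (5T4) of order 60; the others are excluded. The observed types are precisely the cycle types that occur in C_5 (5T1). Each of the other remaining candidates has further cycle types, and by the Chebotarev density theorem the matching factorization patterns would occur for a proportion of primes equal to their share of the group: D_5 (5T2) additionally contains elements of type 2+2+1 (5 of its 10 elements, about 50% of primes); A_5 (5T4) additionally contains elements of type 3+1+1, 2+2+1 (35 of its 60 elements, about 58% of primes). None of the 14 primes tested shows any such pattern (for each of these groups the chance of that is below 10^-4), which rules them out. Hence G = C_5 (5T1), of order 5.

C_5 (order 5)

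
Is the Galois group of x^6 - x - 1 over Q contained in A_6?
No

The polynomial is irreducible of degree 6 over Q. Its discriminant is 49781, which is not a perfect square. A Galois group lies in the alternating group exactly when the discriminant is a square in Q, so the Galois group (S_6) is not contained in A_6.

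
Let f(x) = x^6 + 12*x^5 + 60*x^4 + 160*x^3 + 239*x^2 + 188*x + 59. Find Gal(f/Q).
S_4 (order 24)

The polynomial f is an irreducible sextic over Q, so G = Gal(f/Q) is one of the 16 transitive subgroups 6T1, ..., 6T16 of S_6. The discriminant of f is 33856 = 184^2, a perfect square, so G is contained in A_6. The transitive groups of degree 6 contained in A_6 are: A_4 (6T4, order 12), S_4 (6T7, order 24), (C_3 x C_3) : C_4 (6T10, order 36), PSL(2,5) (6T12, order 60), A_6 (6T15, order 360). By Dedekind's theorem, for a prime p not dividing disc(f) the degrees of the irreducible factors of f mod p form the cycle type of an element of G. Factoring f modulo the 79 such primes p <= 419 (skipping 2, 23, which divide the discriminant), each new pattern first appears at: mod 3: f = (x^3 + x^2 + 2)(x^3 + 2x^2 + x + 1), pattern 3+3; mod 5: f = (x^2 + 4x + 2)(x^4 + 3x^3 + x^2 + 2), pattern 4+2; mod 19: f = (x + 7)(x + 16)(x^2 + 13x + 18)(x^2 + 14x + 1), pattern 2+2+1+1; mod 223: f = (x + 18)(x + 59)(x + 80)(x + 147)(x + 168)(x + 209), pattern 1+1+1+1+1+1. No other pattern occurs in this range, so the set of observed cycle types is {3+3, 4+2, 2+2+1+1, 1+1+1+1+1+1}. The candidates containing elements of all these cycle types are S_4 (6T7) of order 24, (C_3 x C_3) : C_4 (6T10) of order 36, A_6 (6T15) of order 360; the others are excluded. The observed types are precisely the cycle types that occur in S_4 (6T7). Each of the other remaining candidates has further cycle types, and by the Chebotarev density theorem the matching factorization patterns would occur for a proportion of primes equal to their share of the group: (C_3 x C_3) : C_4 (6T10) additionally contains elements of type 3+1+1+1 (4 of its 36 elements, about 11% of primes); A_6 (6T15) additionally contains elements of type 5+1, 3+1+1+1 (184 of its 360 elements, about 51% of primes). None of the 79 primes tested shows any such pattern (for each of these groups the chance of that is below 10^-4), which rules them out. Hence G = S_4 (6T7), of order 24.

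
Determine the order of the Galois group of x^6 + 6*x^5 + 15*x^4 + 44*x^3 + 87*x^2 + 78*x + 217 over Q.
The degree of the splitting field over Q equals the order of the Galois group, so first determine the group. The polynomial f is an irreducible sextic over Q, so G = Gal(f/Q) is one of the 16 transitive subgroups 6T1, ..., 6T16 of S_6. The discriminant of f is -190210142896128, which is not a perfect square, so G is not contained in A_6. The transitive groups of degree 6 not contained in A_6 are: C_6 (6T1, order 6), S_3 (6T2, order 6), D_6 (6T3, order 12), C_3 x S_3 (6T5, order 18), A_4 x C_2 (6T6, order 24), S_4 (6T8, order 24), S_3 x S_3 (6T9, order 36), S_4 x C_2 (6T11, order 48), (S_3 x S_3) : C_2 (6T13, order 72), PGL(2,5) (6T14, order 120), S_6 (6T16, order 720). By Dedekind's theorem, for a prime p not dividing disc(f) the degrees of the irreducible factors of f mod p form the cycle type of an element of G. Factoring f modulo the 33 such primes p <= 149 (skipping 2, 3, which divide the discriminant), each new pattern first appears at: mod 5: f = (x^6 + x^5 + 4x^3 + 2x^2 + 3x + 2), pattern 6; mod 7: f = (x)(x + 4)(x + 6)(x^3 + 3x^2 + 3x + 5), pattern 3+1+1+1; mod 17: f = (x^2 + 10)(x^2 + 11x + 4)(x^2 + 12x + 5), pattern 2+2+2; mod 19: f = (x^3 + 3x^2 + 3x + 10)(x^3 + 3x^2 + 3x + 16), pattern 3+3; mod 73: f = (x + 12)(x + 14)(x + 16)(x + 30)(x + 32)(x + 48), pattern 1+1+1+1+1+1. No other pattern occurs in this range, so the set of observed cycle types is {6, 3+1+1+1, 2+2+2, 3+3, 1+1+1+1+1+1}. The candidates containing elements of all these cycle types are C_3 x S_3 (6T5) of order 18, S_3 x S_3 (6T9) of order 36, (S_3 x S_3) : C_2 (6T13) of order 72, S_6 (6T16) of order 720; the others are excluded. The observed types are precisely the cycle types that occur in C_3 x S_3 (6T5). Each of the other remaining candidates has further cycle types, and by the Chebotarev density theorem the matching factorization patterns would occur for a proportion of primes equal to their share of the group: S_3 x S_3 (6T9) additionally contains elements of type 2+2+1+1 (9 of its 36 elements, about 25% of primes); (S_3 x S_3) : C_2 (6T13) additionally contains elements of type 4+2, 3+2+1, 2+2+1+1, 2+1+1+1+1 (45 of its 72 elements, about 62% of primes); S_6 (6T16) additionally contains elements of type 5+1, 4+2, 4+1+1, 3+2+1, 2+2+1+1, 2+1+1+1+1 (504 of its 720 elements, about 70% of primes). None of the 33 primes tested shows any such pattern (for each of these groups the chance of that is below 10^-4), which rules them out. Hence G = C_3 x S_3 (6T5), of order 18. The Galois group C_3 x S_3 (6T5) has order 18, so the splitting field has degree 18 over Q.

18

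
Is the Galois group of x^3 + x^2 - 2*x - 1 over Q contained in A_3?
The polynomial is irreducible of degree 3 over Q. Its discriminant is 49 = 7^2, a perfect square. A Galois group lies in the alternating group exactly when the discriminant is a square in Q, so the Galois group (C_3) is contained in A_3.

Yes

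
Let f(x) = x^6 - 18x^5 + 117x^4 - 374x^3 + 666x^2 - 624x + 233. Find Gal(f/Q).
A_4 x C_2

The polynomial f is an irreducible sextic over Q, so G = Gal(f/Q) is one of the 16 transitive subgroups 6T1, ..., 6T16 of S_6. The discriminant of f is -30366624190464, which is not a perfect square, so G is not contained in A_6. The transitive groups of degree 6 not contained in A_6 are: C_6 (6T1, order 6), S_3 (6T2, order 6), D_6 (6T3, order 12), C_3 x S_3 (6T5, order 18), A_4 x C_2 (6T6, order 24), S_4 (6T8, order 24), S_3 x S_3 (6T9, order 36), S_4 x C_2 (6T11, order 48), (S_3 x S_3) : C_2 (6T13, order 72), PGL(2,5) (6T14, order 120), S_6 (6T16, order 720). By Dedekind's theorem, for a prime p not dividing disc(f) the degrees of the irreducible factors of f mod p form the cycle type of an element of G. Factoring f modulo the 33 such primes p <= 149 (skipping 2, 3, which divide the discriminant), each new pattern first appears at: mod 5: f = (x^3 + 3x^2 + 2x + 3)(x^3 + 4x^2 + 3x + 1), pattern 3+3; mod 7: f = (x^6 + 3x^5 + 5x^4 + 4x^3 + x^2 + 6x + 2), pattern 6; mod 17: f = (x + 7)(x + 15)(x^2 + 3x + 12)(x^2 + 8x + 6), pattern 2+2+1+1; mod 19: f = (x + 1)(x + 7)(x + 11)(x + 12)(x^2 + 8x + 2), pattern 2+1+1+1+1; mod 71: f = (x^2 + 5x + 42)(x^2 + 15x + 41)(x^2 + 33x + 9), pattern 2+2+2. No other pattern occurs in this range, so the set of observed cycle types is {3+3, 6, 2+2+1+1, 2+1+1+1+1, 2+2+2}. The candidates containing elements of all these cycle types are A_4 x C_2 (6T6) of order 24, S_4 x C_2 (6T11) of order 48, (S_3 x S_3) : C_2 (6T13) of order 72, S_6 (6T16) of order 720; the others are excluded. The observed types are precisely the cycle types that occur in A_4 x C_2 (6T6) (apart from the identity). Each of the other remaining candidates has further cycle types, and by the Chebotarev density theorem the matching factorization patterns would occur for a proportion of primes equal to their share of the group: S_4 x C_2 (6T11) additionally contains elements of type 4+2, 4+1+1 (12 of its 48 elements, about 25% of primes); (S_3 x S_3) : C_2 (6T13) additionally contains elements of type 4+2, 3+2+1, 3+1+1+1 (34 of its 72 elements, about 47% of primes); S_6 (6T16) additionally contains elements of type 5+1, 4+2, 4+1+1, 3+2+1, 3+1+1+1 (484 of its 720 elements, about 67% of primes). None of the 33 primes tested shows any such pattern (for each of these groups the chance of that is below 10^-4), which rules them out. Hence G = A_4 x C_2 (6T6), of order 24.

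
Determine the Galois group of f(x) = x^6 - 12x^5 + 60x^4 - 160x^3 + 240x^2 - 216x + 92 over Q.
The polynomial f is an irreducible sextic over Q, so G = Gal(f/Q) is one of the 16 transitive subgroups 6T1, ..., 6T16 of S_6. The discriminant of f is 746496000000 = 864000^2, a perfect square, so G is contained in A_6. The transitive groups of degree 6 contained in A_6 are: A_4 (6T4, order 12), S_4 (6T7, order 24), (C_3 x C_3) : C_4 (6T10, order 36), PSL(2,5) (6T12, order 60), A_6 (6T15, order 360). By Dedekind's theorem, for a prime p not dividing disc(f) the degrees of the irreducible factors of f mod p form the cycle type of an element of G. Factoring f modulo the 6 such primes p <= 23 (skipping 2, 3, 5, which divide the discriminant), each new pattern first appears at: mod 7: f = (x + 2)(x^5 + 4x^3 + 2x + 4), pattern 5+1; mod 23: f = (x)(x + 9)(x + 14)(x^3 + 11x^2 + 3x + 18), pattern 3+1+1+1. No other pattern occurs in this range, so the set of observed cycle types is {5+1, 3+1+1+1}. Among the candidates above, the only group containing elements of all these cycle types is A_6 (6T15) — each of A_4 (6T4), S_4 (6T7), (C_3 x C_3) : C_4 (6T10), PSL(2,5) (6T12) lacks at least one of them. Hence G = A_6 (6T15), of order 360.

A_6 (order 360)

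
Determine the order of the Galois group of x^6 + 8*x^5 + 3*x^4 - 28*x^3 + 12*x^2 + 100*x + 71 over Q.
12

The degree of the splitting field over Q equals the order of the Galois group, so first determine the group. The polynomial f is an irreducible sextic over Q, so G = Gal(f/Q) is one of the 16 transitive subgroups 6T1, ..., 6T16 of S_6. The discriminant of f is 390966467128384 = 19772872^2, a perfect square, so G is contained in A_6. The transitive groups of degree 6 contained in A_6 are: A_4 (6T4, order 12), S_4 (6T7, order 24), (C_3 x C_3) : C_4 (6T10, order 36), PSL(2,5) (6T12, order 60), A_6 (6T15, order 360). By Dedekind's theorem, for a prime p not dividing disc(f) the degrees of the irreducible factors of f mod p form the cycle type of an element of G. Factoring f modulo the 33 such primes p <= 149 (skipping 2, 7, which divide the discriminant), each new pattern first appears at: mod 3: f = (x^3 + x^2 + 2)(x^3 + x^2 + 2x + 1), pattern 3+3; mod 13: f = (x + 8)(x + 10)(x^2 + 6x + 3)(x^2 + 10x + 1), pattern 2+2+1+1. No other pattern occurs in this range, so the set of observed cycle types is {3+3, 2+2+1+1}. The candidates containing elements of all these cycle types are A_4 (6T4) of order 12, S_4 (6T7) of order 24, (C_3 x C_3) : C_4 (6T10) of order 36, PSL(2,5) (6T12) of order 60, A_6 (6T15) of order 360; the others are excluded. The observed types are precisely the cycle types that occur in A_4 (6T4) (apart from the identity). Each of the other remaining candidates has further cycle types, and by the Chebotarev density theorem the matching factorization patterns would occur for a proportion of primes equal to their share of the group: S_4 (6T7) additionally contains elements of type 4+2 (6 of its 24 elements, about 25% of primes); (C_3 x C_3) : C_4 (6T10) additionally contains elements of type 4+2, 3+1+1+1 (22 of its 36 elements, about 61% of primes); PSL(2,5) (6T12) additionally contains elements of type 5+1 (24 of its 60 elements, about 40% of primes); A_6 (6T15) additionally contains elements of type 5+1, 4+2, 3+1+1+1 (274 of its 360 elements, about 76% of primes). None of the 33 primes tested shows any such pattern (for each of these groups the chance of that is below 10^-4), which rules them out. Hence G = A_4 (6T4), of order 12. The Galois group A_4 (6T4) has order 12, so the splitting field has degree 12 over Q.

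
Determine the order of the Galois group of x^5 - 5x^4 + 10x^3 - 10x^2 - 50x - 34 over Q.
60

The degree of the splitting field over Q equals the order of the Galois group, so first determine the group. The polynomial f is an irreducible quintic over Q, so G = Gal(f/Q) is a transitive subgroup of S_5: one of C_5 (5T1, order 5), D_5 (5T2, order 10), F_20 (5T3, order 20), A_5 (5T4, order 60) or S_5 (5T5, order 120). The discriminant of f is 58564000000 = 242000^2, a perfect square, so G is contained in A_5. The transitive groups of degree 5 contained in A_5 are: C_5 (5T1, order 5), D_5 (5T2, order 10), A_5 (5T4, order 60). By Dedekind's theorem, for a prime p not dividing disc(f) the degrees of the irreducible factors of f mod p form the cycle type of an element of G. Factoring f modulo the 3 such primes p <= 13 (skipping 2, 5, 11, which divide the discriminant), each new pattern first appears at: mod 3: f = (x^5 + x^4 + x^3 + 2x^2 + x + 2), pattern 5; mod 13: f = (x + 4)(x + 6)(x^3 + 11x^2 + 6x + 4), pattern 3+1+1. No other pattern occurs in this range, so the set of observed cycle types is {5, 3+1+1}. Among the candidates above, the only group containing elements of all these cycle types is A_5 (5T4) — each of C_5 (5T1), D_5 (5T2) lacks at least one of them. Hence G = A_5 (5T4), of order 60. The Galois group A_5 (5T4) has order 60, so the splitting field has degree 60 over Q.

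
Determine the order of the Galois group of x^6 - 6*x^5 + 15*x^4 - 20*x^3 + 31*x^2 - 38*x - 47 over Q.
The degree of the splitting field over Q equals the order of the Galois group, so first determine the group. The polynomial f is an irreducible sextic over Q, so G = Gal(f/Q) is one of the 16 transitive subgroups 6T1, ..., 6T16 of S_6. The discriminant of f is 66039417143296 = 8126464^2, a perfect square, so G is contained in A_6. The transitive groups of degree 6 contained in A_6 are: A_4 (6T4, order 12), S_4 (6T7, order 24), (C_3 x C_3) : C_4 (6T10, order 36), PSL(2,5) (6T12, order 60), A_6 (6T15, order 360). By Dedekind's theorem, for a prime p not dividing disc(f) the degrees of the irreducible factors of f mod p form the cycle type of an element of G. Factoring f modulo the 79 such primes p <= 419 (skipping 2, 31, which divide the discriminant), each new pattern first appears at: mod 3: f = (x^2 + x + 2)(x^4 + 2x^3 + 2x^2 + x + 2), pattern 4+2; mod 5: f = (x^3 + 4x + 3)(x^3 + 4x^2 + x + 1), pattern 3+3; mod 11: f = (x + 4)(x + 5)(x^2 + x + 4)(x^2 + 6x + 10), pattern 2+2+1+1; mod 67: f = (x + 3)(x + 5)(x + 21)(x + 44)(x + 60)(x + 62), pattern 1+1+1+1+1+1. No other pattern occurs in this range, so the set of observed cycle types is {4+2, 3+3, 2+2+1+1, 1+1+1+1+1+1}. The candidates containing elements of all these cycle types are S_4 (6T7) of order 24, (C_3 x C_3) : C_4 (6T10) of order 36, A_6 (6T15) of order 360; the others are excluded. The observed types are precisely the cycle types that occur in S_4 (6T7). Each of the other remaining candidates has further cycle types, and by the Chebotarev density theorem the matching factorization patterns would occur for a proportion of primes equal to their share of the group: (C_3 x C_3) : C_4 (6T10) additionally contains elements of type 3+1+1+1 (4 of its 36 elements, about 11% of primes); A_6 (6T15) additionally contains elements of type 5+1, 3+1+1+1 (184 of its 360 elements, about 51% of primes). None of the 79 primes tested shows any such pattern (for each of these groups the chance of that is below 10^-4), which rules them out. Hence G = S_4 (6T7), of order 24. The Galois group S_4 (6T7) has order 24, so the splitting field has degree 24 over Q.

24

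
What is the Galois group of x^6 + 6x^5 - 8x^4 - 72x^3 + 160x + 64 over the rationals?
S_3 (also written S3)

The polynomial f is an irreducible sextic over Q, so G = Gal(f/Q) is one of the 16 transitive subgroups 6T1, ..., 6T16 of S_6. The discriminant of f is 870211913777152, which is not a perfect square, so G is not contained in A_6. The transitive groups of degree 6 not contained in A_6 are: C_6 (6T1, order 6), S_3 (6T2, order 6), D_6 (6T3, order 12), C_3 x S_3 (6T5, order 18), A_4 x C_2 (6T6, order 24), S_4 (6T8, order 24), S_3 x S_3 (6T9, order 36), S_4 x C_2 (6T11, order 48), (S_3 x S_3) : C_2 (6T13, order 72), PGL(2,5) (6T14, order 120), S_6 (6T16, order 720). By Dedekind's theorem, for a prime p not dividing disc(f) the degrees of the irreducible factors of f mod p form the cycle type of an element of G. Factoring f modulo the 23 such primes p <= 97 (skipping 2, 37, which divide the discriminant), each new pattern first appears at: mod 3: f = (x^3 + x^2 + 2)(x^3 + 2x^2 + 2x + 2), pattern 3+3; mod 5: f = (x^2 + 3)(x^2 + 2x + 4)(x^2 + 4x + 2), pattern 2+2+2; mod 67: f = (x + 6)(x + 7)(x + 31)(x + 38)(x + 62)(x + 63), pattern 1+1+1+1+1+1. No other pattern occurs in this range, so the set of observed cycle types is {3+3, 2+2+2, 1+1+1+1+1+1}. The candidates containing elements of all these cycle types are C_6 (6T1) of order 6, S_3 (6T2) of order 6, D_6 (6T3) of order 12, C_3 x S_3 (6T5) of order 18, A_4 x C_2 (6T6) of order 24, S_4 (6T8) of order 24, S_3 x S_3 (6T9) of order 36, S_4 x C_2 (6T11) of order 48, (S_3 x S_3) : C_2 (6T13) of order 72, PGL(2,5) (6T14) of order 120, S_6 (6T16) of order 720; the others are excluded. The observed types are precisely the cycle types that occur in S_3 (6T2). Each of the other remaining candidates has further cycle types, and by the Chebotarev density theorem the matching factorization patterns would occur for a proportion of primes equal to their share of the group: C_6 (6T1) additionally contains elements of type 6 (2 of its 6 elements, about 33% of primes); D_6 (6T3) additionally contains elements of type 6, 2+2+1+1 (5 of its 12 elements, about 42% of primes); C_3 x S_3 (6T5) additionally contains elements of type 6, 3+1+1+1 (10 of its 18 elements, about 56% of primes); A_4 x C_2 (6T6) additionally contains elements of type 6, 2+2+1+1, 2+1+1+1+1 (14 of its 24 elements, about 58% of primes); S_4 (6T8) additionally contains elements of type 4+1+1, 2+2+1+1 (9 of its 24 elements, about 38% of primes); S_3 x S_3 (6T9) additionally contains elements of type 6, 3+1+1+1, 2+2+1+1 (25 of its 36 elements, about 69% of primes); S_4 x C_2 (6T11) additionally contains elements of type 6, 4+2, 4+1+1, 2+2+1+1, 2+1+1+1+1 (32 of its 48 elements, about 67% of primes); (S_3 x S_3) : C_2 (6T13) additionally contains elements of type 6, 4+2, 3+2+1, 3+1+1+1, 2+2+1+1, 2+1+1+1+1 (61 of its 72 elements, about 85% of primes); PGL(2,5) (6T14) additionally contains elements of type 6, 5+1, 4+1+1, 2+2+1+1 (89 of its 120 elements, about 74% of primes); S_6 (6T16) additionally contains elements of type 6, 5+1, 4+2, 4+1+1, 3+2+1, 3+1+1+1, 2+2+1+1, 2+1+1+1+1 (664 of its 720 elements, about 92% of primes). None of the 23 primes tested shows any such pattern (for each of these groups the chance of that is below 10^-4), which rules them out. Hence G = S_3 (6T2), of order 6.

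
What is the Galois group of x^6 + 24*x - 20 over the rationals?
The polynomial f is an irreducible sextic over Q, so G = Gal(f/Q) is one of the 16 transitive subgroups 6T1, ..., 6T16 of S_6. The discriminant of f is 746496000000 = 864000^2, a perfect square, so G is contained in A_6. The transitive groups of degree 6 contained in A_6 are: A_4 (6T4, order 12), S_4 (6T7, order 24), (C_3 x C_3) : C_4 (6T10, order 36), PSL(2,5) (6T12, order 60), A_6 (6T15, order 360). By Dedekind's theorem, for a prime p not dividing disc(f) the degrees of the irreducible factors of f mod p form the cycle type of an element of G. Factoring f modulo the 6 such primes p <= 23 (skipping 2, 3, 5, which divide the discriminant), each new pattern first appears at: mod 7: f = (x + 3)(x^5 + 4x^4 + 2x^3 + x^2 + 4x + 5), pattern 5+1; mod 23: f = (x + 7)(x + 12)(x + 21)(x^3 + 6x^2 + 13x + 16), pattern 3+1+1+1. No other pattern occurs in this range, so the set of observed cycle types is {5+1, 3+1+1+1}. Among the candidates above, the only group containing elements of all these cycle types is A_6 (6T15) — each of A_4 (6T4), S_4 (6T7), (C_3 x C_3) : C_4 (6T10), PSL(2,5) (6T12) lacks at least one of them. Hence G = A_6 (6T15), of order 360.

A_6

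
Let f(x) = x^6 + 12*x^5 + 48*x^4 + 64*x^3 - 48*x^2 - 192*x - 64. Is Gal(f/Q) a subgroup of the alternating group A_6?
The polynomial is irreducible of degree 6 over Q. Its discriminant is -450868486864896, which is not a perfect square. A Galois group lies in the alternating group exactly when the discriminant is a square in Q, so the Galois group (A_4 x C_2) is not contained in A_6.

No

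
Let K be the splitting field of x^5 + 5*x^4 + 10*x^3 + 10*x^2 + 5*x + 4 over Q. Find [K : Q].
20

The degree of the splitting field over Q equals the order of the Galois group, so first determine the group. The polynomial f is an irreducible quintic over Q, so G = Gal(f/Q) is a transitive subgroup of S_5: one of C_5 (5T1, order 5), D_5 (5T2, order 10), F_20 (5T3, order 20), A_5 (5T4, order 60) or S_5 (5T5, order 120). The discriminant of f is 253125, which is not a perfect square, so G is not contained in A_5. The transitive groups of degree 5 not contained in A_5 are: F_20 (5T3, order 20), S_5 (5T5, order 120). By Dedekind's theorem, for a prime p not dividing disc(f) the degrees of the irreducible factors of f mod p form the cycle type of an element of G. Factoring f modulo the 18 such primes p <= 71 (skipping 3, 5, which divide the discriminant), each new pattern first appears at: mod 2: f = (x)(x^4 + x^3 + 1), pattern 4+1; mod 11: f = (x^5 + 5x^4 + 10x^3 + 10x^2 + 5x + 4), pattern 5; mod 19: f = (x + 11)(x^2 + 4x + 8)(x^2 + 9x + 13), pattern 2+2+1; mod 41: f = (x + 12)(x + 13)(x + 29)(x + 35)(x + 39), pattern 1+1+1+1+1. No other pattern occurs in this range, so the set of observed cycle types is {4+1, 5, 2+2+1, 1+1+1+1+1}. The candidates containing elements of all these cycle types are F_20 (5T3) of order 20, S_5 (5T5) of order 120; the others are excluded. The observed types are precisely the cycle types that occur in F_20 (5T3). Each of the other remaining candidates has further cycle types, and by the Chebotarev density theorem the matching factorization patterns would occur for a proportion of primes equal to their share of the group: S_5 (5T5) additionally contains elements of type 3+2, 3+1+1, 2+1+1+1 (50 of its 120 elements, about 42% of primes). None of the 18 primes tested shows any such pattern (for each of these groups the chance of that is below 10^-4), which rules them out. Hence G = F_20 (5T3), of order 20. The Galois group F_20 (5T3) has order 20, so the splitting field has degree 20 over Q.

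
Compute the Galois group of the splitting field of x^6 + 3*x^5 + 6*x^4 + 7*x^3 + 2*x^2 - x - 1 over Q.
6T8: S_4

The polynomial f is an irreducible sextic over Q, so G = Gal(f/Q) is one of the 16 transitive subgroups 6T1, ..., 6T16 of S_6. The discriminant of f is 810448, which is not a perfect square, so G is not contained in A_6. The transitive groups of degree 6 not contained in A_6 are: C_6 (6T1, order 6), S_3 (6T2, order 6), D_6 (6T3, order 12), C_3 x S_3 (6T5, order 18), A_4 x C_2 (6T6, order 24), S_4 (6T8, order 24), S_3 x S_3 (6T9, order 36), S_4 x C_2 (6T11, order 48), (S_3 x S_3) : C_2 (6T13, order 72), PGL(2,5) (6T14, order 120), S_6 (6T16, order 720). By Dedekind's theorem, for a prime p not dividing disc(f) the degrees of the irreducible factors of f mod p form the cycle type of an element of G. Factoring f modulo the 22 such primes p <= 89 (skipping 2, 37, which divide the discriminant), each new pattern first appears at: mod 3: f = (x^3 + x^2 + 2)(x^3 + 2x^2 + x + 1), pattern 3+3; mod 5: f = (x^2 + 3)(x^2 + x + 2)(x^2 + 2x + 4), pattern 2+2+2; mod 17: f = (x + 2)(x + 16)(x^4 + 2x^3 + 6x^2 + 5x + 9), pattern 4+1+1; mod 67: f = (x + 5)(x + 63)(x^2 + x + 40)(x^2 + x + 50), pattern 2+2+1+1. No other pattern occurs in this range, so the set of observed cycle types is {3+3, 2+2+2, 4+1+1, 2+2+1+1}. The candidates containing elements of all these cycle types are S_4 (6T8) of order 24, S_4 x C_2 (6T11) of order 48, PGL(2,5) (6T14) of order 120, S_6 (6T16) of order 720; the others are excluded. The observed types are precisely the cycle types that occur in S_4 (6T8) (apart from the identity). Each of the other remaining candidates has further cycle types, and by the Chebotarev density theorem the matching factorization patterns would occur for a proportion of primes equal to their share of the group: S_4 x C_2 (6T11) additionally contains elements of type 6, 4+2, 2+1+1+1+1 (17 of its 48 elements, about 35% of primes); PGL(2,5) (6T14) additionally contains elements of type 6, 5+1 (44 of its 120 elements, about 37% of primes); S_6 (6T16) additionally contains elements of type 6, 5+1, 4+2, 3+2+1, 3+1+1+1, 2+1+1+1+1 (529 of its 720 elements, about 73% of primes). None of the 22 primes tested shows any such pattern (for each of these groups the chance of that is below 10^-4), which rules them out. Hence G = S_4 (6T8), of order 24.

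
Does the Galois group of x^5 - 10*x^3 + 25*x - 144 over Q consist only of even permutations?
Yes

The polynomial is irreducible of degree 5 over Q. Its discriminant is 1327104000000 = 1152000^2, a perfect square. A Galois group lies in the alternating group exactly when the discriminant is a square in Q, so the Galois group (D_5) is contained in A_5.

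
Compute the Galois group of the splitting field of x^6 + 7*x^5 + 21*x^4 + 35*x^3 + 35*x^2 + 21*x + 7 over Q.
The polynomial f is an irreducible sextic over Q, so G = Gal(f/Q) is one of the 16 transitive subgroups 6T1, ..., 6T16 of S_6. The discriminant of f is -16807, which is not a perfect square, so G is not contained in A_6. The transitive groups of degree 6 not contained in A_6 are: C_6 (6T1, order 6), S_3 (6T2, order 6), D_6 (6T3, order 12), C_3 x S_3 (6T5, order 18), A_4 x C_2 (6T6, order 24), S_4 (6T8, order 24), S_3 x S_3 (6T9, order 36), S_4 x C_2 (6T11, order 48), (S_3 x S_3) : C_2 (6T13, order 72), PGL(2,5) (6T14, order 120), S_6 (6T16, order 720). By Dedekind's theorem, for a prime p not dividing disc(f) the degrees of the irreducible factors of f mod p form the cycle type of an element of G. Factoring f modulo the 37 such primes p <= 163 (skipping 7, which divides the discriminant), each new pattern first appears at: mod 2: f = (x^3 + x + 1)(x^3 + x^2 + 1), pattern 3+3; mod 3: f = (x^6 + x^5 + 2x^3 + 2x^2 + 1), pattern 6; mod 13: f = (x^2 + 5x + 5)(x^2 + 7x + 7)(x^2 + 8x + 8), pattern 2+2+2; mod 29: f = (x + 5)(x + 6)(x + 7)(x + 10)(x + 14)(x + 23), pattern 1+1+1+1+1+1. No other pattern occurs in this range, so the set of observed cycle types is {3+3, 6, 2+2+2, 1+1+1+1+1+1}. The candidates containing elements of all these cycle types are C_6 (6T1) of order 6, D_6 (6T3) of order 12, C_3 x S_3 (6T5) of order 18, A_4 x C_2 (6T6) of order 24, S_3 x S_3 (6T9) of order 36, S_4 x C_2 (6T11) of order 48, (S_3 x S_3) : C_2 (6T13) of order 72, PGL(2,5) (6T14) of order 120, S_6 (6T16) of order 720; the others are excluded. The observed types are precisely the cycle types that occur in C_6 (6T1). Each of the other remaining candidates has further cycle types, and by the Chebotarev density theorem the matching factorization patterns would occur for a proportion of primes equal to their share of the group: D_6 (6T3) additionally contains elements of type 2+2+1+1 (3 of its 12 elements, about 25% of primes); C_3 x S_3 (6T5) additionally contains elements of type 3+1+1+1 (4 of its 18 elements, about 22% of primes); A_4 x C_2 (6T6) additionally contains elements of type 2+2+1+1, 2+1+1+1+1 (6 of its 24 elements, about 25% of primes); S_3 x S_3 (6T9) additionally contains elements of type 3+1+1+1, 2+2+1+1 (13 of its 36 elements, about 36% of primes); S_4 x C_2 (6T11) additionally contains elements of type 4+2, 4+1+1, 2+2+1+1, 2+1+1+1+1 (24 of its 48 elements, about 50% of primes); (S_3 x S_3) : C_2 (6T13) additionally contains elements of type 4+2, 3+2+1, 3+1+1+1, 2+2+1+1, 2+1+1+1+1 (49 of its 72 elements, about 68% of primes); PGL(2,5) (6T14) additionally contains elements of type 5+1, 4+1+1, 2+2+1+1 (69 of its 120 elements, about 58% of primes); S_6 (6T16) additionally contains elements of type 5+1, 4+2, 4+1+1, 3+2+1, 3+1+1+1, 2+2+1+1, 2+1+1+1+1 (544 of its 720 elements, about 76% of primes). None of the 37 primes tested shows any such pattern (for each of these groups the chance of that is below 10^-4), which rules them out. Hence G = C_6 (6T1), of order 6.

6T1: C_6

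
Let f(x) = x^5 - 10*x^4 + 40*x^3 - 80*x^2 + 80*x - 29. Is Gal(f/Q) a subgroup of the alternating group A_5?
No

The polynomial is irreducible of degree 5 over Q. Its discriminant is 253125, which is not a perfect square. A Galois group lies in the alternating group exactly when the discriminant is a square in Q, so the Galois group (F_20) is not contained in A_5.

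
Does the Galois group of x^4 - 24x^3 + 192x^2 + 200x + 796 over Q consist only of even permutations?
The polynomial is irreducible of degree 4 over Q. Its discriminant is 10349655199744 = 3217088^2, a perfect square. A Galois group lies in the alternating group exactly when the discriminant is a square in Q, so the Galois group (A_4) is contained in A_4.

Yes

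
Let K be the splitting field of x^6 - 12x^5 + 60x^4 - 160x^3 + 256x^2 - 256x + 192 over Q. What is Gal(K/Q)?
The polynomial f is an irreducible sextic over Q, so G = Gal(f/Q) is one of the 16 transitive subgroups 6T1, ..., 6T16 of S_6. The discriminant of f is -66039417143296, which is not a perfect square, so G is not contained in A_6. The transitive groups of degree 6 not contained in A_6 are: C_6 (6T1, order 6), S_3 (6T2, order 6), D_6 (6T3, order 12), C_3 x S_3 (6T5, order 18), A_4 x C_2 (6T6, order 24), S_4 (6T8, order 24), S_3 x S_3 (6T9, order 36), S_4 x C_2 (6T11, order 48), (S_3 x S_3) : C_2 (6T13, order 72), PGL(2,5) (6T14, order 120), S_6 (6T16, order 720). By Dedekind's theorem, for a prime p not dividing disc(f) the degrees of the irreducible factors of f mod p form the cycle type of an element of G. Factoring f modulo the 17 such primes p <= 67 (skipping 2, 31, which divide the discriminant), each new pattern first appears at: mod 3: f = (x)(x + 2)(x^4 + x^3 + x^2 + 1), pattern 4+1+1; mod 5: f = (x^3 + x + 4)(x^3 + 3x^2 + 4x + 3), pattern 3+3; mod 7: f = (x^6 + 2x^5 + 4x^4 + x^3 + 4x^2 + 3x + 3), pattern 6; mod 11: f = (x^2 + 5x + 3)(x^2 + 7x + 7)(x^2 + 9x + 6), pattern 2+2+2; mod 13: f = (x^2 + 9x + 2)(x^4 + 5x^3 + 12x + 5), pattern 4+2; mod 37: f = (x + 8)(x + 25)(x^2 + 14x + 32)(x^2 + 15x + 30), pattern 2+2+1+1; mod 47: f = (x + 8)(x + 16)(x + 27)(x + 35)(x^2 + 43x + 5), pattern 2+1+1+1+1. No other pattern occurs in this range, so the set of observed cycle types is {4+1+1, 3+3, 6, 2+2+2, 4+2, 2+2+1+1, 2+1+1+1+1}. The candidates containing elements of all these cycle types are S_4 x C_2 (6T11) of order 48, S_6 (6T16) of order 720; the others are excluded. The observed types are precisely the cycle types that occur in S_4 x C_2 (6T11) (apart from the identity). Each of the other remaining candidates has further cycle types, and by the Chebotarev density theorem the matching factorization patterns would occur for a proportion of primes equal to their share of the group: S_6 (6T16) additionally contains elements of type 5+1, 3+2+1, 3+1+1+1 (304 of its 720 elements, about 42% of primes). None of the 17 primes tested shows any such pattern (for each of these groups the chance of that is below 10^-4), which rules them out. Hence G = S_4 x C_2 (6T11), of order 48.

6T11: S_4 x C_2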